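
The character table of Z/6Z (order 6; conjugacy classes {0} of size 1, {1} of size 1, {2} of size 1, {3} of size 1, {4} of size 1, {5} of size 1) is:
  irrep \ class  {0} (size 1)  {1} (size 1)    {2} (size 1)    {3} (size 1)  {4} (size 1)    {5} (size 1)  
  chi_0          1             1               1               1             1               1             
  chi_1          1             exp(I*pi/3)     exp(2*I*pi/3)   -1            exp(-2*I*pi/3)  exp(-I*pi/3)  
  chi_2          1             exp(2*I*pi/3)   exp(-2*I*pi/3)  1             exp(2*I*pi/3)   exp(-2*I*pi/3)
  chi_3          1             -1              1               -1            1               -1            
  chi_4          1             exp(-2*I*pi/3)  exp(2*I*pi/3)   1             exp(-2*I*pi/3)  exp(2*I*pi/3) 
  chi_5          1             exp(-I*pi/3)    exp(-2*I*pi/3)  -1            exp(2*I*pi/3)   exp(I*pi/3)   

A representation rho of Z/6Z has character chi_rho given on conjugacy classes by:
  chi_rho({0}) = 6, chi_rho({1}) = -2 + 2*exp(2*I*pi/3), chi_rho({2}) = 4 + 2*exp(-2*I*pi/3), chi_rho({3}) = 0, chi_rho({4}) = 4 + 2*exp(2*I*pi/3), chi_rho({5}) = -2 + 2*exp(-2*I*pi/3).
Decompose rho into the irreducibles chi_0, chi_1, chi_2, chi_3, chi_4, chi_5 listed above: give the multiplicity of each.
Multiplicities: chi_0: 1, chi_1: 0, chi_2: 2, chi_3: 3, chi_4: 0, chi_5: 0.

Proof sketch: Use <chi_rho, chi> = (1/|G|) sum_C |C| * chi_rho(C) * conj(chi(C)) with |G| = 6 for each irreducible chi in the table:
  <chi_rho, chi_0> = (1/6)[1*(6)*conj(1) + 1*(-2 + 2*exp(2*I*pi/3))*conj(1) + 1*(4 + 2*exp(-2*I*pi/3))*conj(1) + 1*(0)*conj(1) + 1*(4 + 2*exp(2*I*pi/3))*conj(1) + 1*(-2 + 2*exp(-2*I*pi/3))*conj(1)]
      = (1/6)[(6) + (-2 + 2*exp(2*I*pi/3)) + (4 + 2*exp(-2*I*pi/3)) + (0) + (4 + 2*exp(2*I*pi/3)) + (-2 + 2*exp(-2*I*pi/3))] = 6/6 = 1
  <chi_rho, chi_1> = (1/6)[1*(6)*conj(1) + 1*(-2 + 2*exp(2*I*pi/3))*conj(exp(I*pi/3)) + 1*(4 + 2*exp(-2*I*pi/3))*conj(exp(2*I*pi/3)) + 1*(0)*conj(-1) + 1*(4 + 2*exp(2*I*pi/3))*conj(exp(-2*I*pi/3)) + 1*(-2 + 2*exp(-2*I*pi/3))*conj(exp(-I*pi/3))]
      = (1/6)[(6) + (-2*exp(-I*pi/3) + 2*exp(I*pi/3)) + (4*exp(-2*I*pi/3) + 2*exp(2*I*pi/3)) + (0) + (2*exp(-2*I*pi/3) + 4*exp(2*I*pi/3)) + (-2*exp(I*pi/3) + 2*exp(-I*pi/3))] = 0/6 = 0
  <chi_rho, chi_2> = (1/6)[1*(6)*conj(1) + 1*(-2 + 2*exp(2*I*pi/3))*conj(exp(2*I*pi/3)) + 1*(4 + 2*exp(-2*I*pi/3))*conj(exp(-2*I*pi/3)) + 1*(0)*conj(1) + 1*(4 + 2*exp(2*I*pi/3))*conj(exp(2*I*pi/3)) + 1*(-2 + 2*exp(-2*I*pi/3))*conj(exp(-2*I*pi/3))]
      = (1/6)[(6) + (2 - 2*exp(-2*I*pi/3)) + (2 + 4*exp(2*I*pi/3)) + (0) + (2 + 4*exp(-2*I*pi/3)) + (2 - 2*exp(2*I*pi/3))] = 12/6 = 2
  <chi_rho, chi_3> = (1/6)[1*(6)*conj(1) + 1*(-2 + 2*exp(2*I*pi/3))*conj(-1) + 1*(4 + 2*exp(-2*I*pi/3))*conj(1) + 1*(0)*conj(-1) + 1*(4 + 2*exp(2*I*pi/3))*conj(1) + 1*(-2 + 2*exp(-2*I*pi/3))*conj(-1)]
      = (1/6)[(6) + (2 - 2*exp(2*I*pi/3)) + (4 + 2*exp(-2*I*pi/3)) + (0) + (4 + 2*exp(2*I*pi/3)) + (2 - 2*exp(-2*I*pi/3))] = 18/6 = 3
  <chi_rho, chi_4> = (1/6)[1*(6)*conj(1) + 1*(-2 + 2*exp(2*I*pi/3))*conj(exp(-2*I*pi/3)) + 1*(4 + 2*exp(-2*I*pi/3))*conj(exp(2*I*pi/3)) + 1*(0)*conj(1) + 1*(4 + 2*exp(2*I*pi/3))*conj(exp(-2*I*pi/3)) + 1*(-2 + 2*exp(-2*I*pi/3))*conj(exp(2*I*pi/3))]
      = (1/6)[(6) + (2*exp(-2*I*pi/3) - 2*exp(2*I*pi/3)) + (4*exp(-2*I*pi/3) + 2*exp(2*I*pi/3)) + (0) + (2*exp(-2*I*pi/3) + 4*exp(2*I*pi/3)) + (2*exp(2*I*pi/3) - 2*exp(-2*I*pi/3))] = 0/6 = 0
  <chi_rho, chi_5> = (1/6)[1*(6)*conj(1) + 1*(-2 + 2*exp(2*I*pi/3))*conj(exp(-I*pi/3)) + 1*(4 + 2*exp(-2*I*pi/3))*conj(exp(-2*I*pi/3)) + 1*(0)*conj(-1) + 1*(4 + 2*exp(2*I*pi/3))*conj(exp(2*I*pi/3)) + 1*(-2 + 2*exp(-2*I*pi/3))*conj(exp(I*pi/3))]
      = (1/6)[(6) + (-2 - 2*exp(I*pi/3)) + (2 + 4*exp(2*I*pi/3)) + (0) + (2 + 4*exp(-2*I*pi/3)) + (-2 - 2*exp(-I*pi/3))] = 0/6 = 0
(Exp terms are combined using exp(i*s)*conj(exp(i*t)) = exp(i*(s-t)), and sums of them are collapsed using the identity that for every m > 1 the m distinct m-th roots of unity sum to 0, e.g. 1 + exp(2*I*pi/3) + exp(-2*I*pi/3) = 0.)
Dimension check: dim(rho) = sum (mult * dim) = 1*1 + 0*1 + 2*1 + 3*1 + 0*1 + 0*1 = 6 = chi_rho(e) = 6.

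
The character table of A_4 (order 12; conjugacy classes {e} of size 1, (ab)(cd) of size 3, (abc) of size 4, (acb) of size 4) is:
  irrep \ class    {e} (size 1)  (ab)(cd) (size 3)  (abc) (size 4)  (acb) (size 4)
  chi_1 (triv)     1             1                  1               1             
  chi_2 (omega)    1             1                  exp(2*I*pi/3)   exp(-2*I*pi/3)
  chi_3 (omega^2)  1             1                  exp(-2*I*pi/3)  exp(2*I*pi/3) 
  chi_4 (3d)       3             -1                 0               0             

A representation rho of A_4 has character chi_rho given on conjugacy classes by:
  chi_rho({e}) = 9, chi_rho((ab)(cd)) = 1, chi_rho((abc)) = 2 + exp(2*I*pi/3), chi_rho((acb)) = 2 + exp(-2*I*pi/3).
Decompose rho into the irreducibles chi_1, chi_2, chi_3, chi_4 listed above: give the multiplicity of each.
Multiplicities: chi_1: 2, chi_2: 1, chi_3: 0, chi_4: 2.

Proof sketch: Use <chi_rho, chi> = (1/|G|) sum_C |C| * chi_rho(C) * conj(chi(C)) with |G| = 12 for each irreducible chi in the table:
  <chi_rho, chi_1> = (1/12)[1*(9)*conj(1) + 3*(1)*conj(1) + 4*(2 + exp(2*I*pi/3))*conj(1) + 4*(2 + exp(-2*I*pi/3))*conj(1)]
      = (1/12)[(9) + (3) + (8 + 4*exp(2*I*pi/3)) + (8 + 4*exp(-2*I*pi/3))] = 24/12 = 2
  <chi_rho, chi_2> = (1/12)[1*(9)*conj(1) + 3*(1)*conj(1) + 4*(2 + exp(2*I*pi/3))*conj(exp(2*I*pi/3)) + 4*(2 + exp(-2*I*pi/3))*conj(exp(-2*I*pi/3))]
      = (1/12)[(9) + (3) + (4 + 8*exp(-2*I*pi/3)) + (4 + 8*exp(2*I*pi/3))] = 12/12 = 1
  <chi_rho, chi_3> = (1/12)[1*(9)*conj(1) + 3*(1)*conj(1) + 4*(2 + exp(2*I*pi/3))*conj(exp(-2*I*pi/3)) + 4*(2 + exp(-2*I*pi/3))*conj(exp(2*I*pi/3))]
      = (1/12)[(9) + (3) + (4*exp(-2*I*pi/3) + 8*exp(2*I*pi/3)) + (8*exp(-2*I*pi/3) + 4*exp(2*I*pi/3))] = 0/12 = 0
  <chi_rho, chi_4> = (1/12)[1*(9)*conj(3) + 3*(1)*conj(-1) + 4*(2 + exp(2*I*pi/3))*conj(0) + 4*(2 + exp(-2*I*pi/3))*conj(0)]
      = (1/12)[(27) + (-3) + (0) + (0)] = 24/12 = 2
(Exp terms are combined using exp(i*s)*conj(exp(i*t)) = exp(i*(s-t)), and sums of them are collapsed using the identity that for every m > 1 the m distinct m-th roots of unity sum to 0, e.g. 1 + exp(2*I*pi/3) + exp(-2*I*pi/3) = 0.)
Dimension check: dim(rho) = sum (mult * dim) = 2*1 + 1*1 + 0*1 + 2*3 = 9 = chi_rho(e) = 9.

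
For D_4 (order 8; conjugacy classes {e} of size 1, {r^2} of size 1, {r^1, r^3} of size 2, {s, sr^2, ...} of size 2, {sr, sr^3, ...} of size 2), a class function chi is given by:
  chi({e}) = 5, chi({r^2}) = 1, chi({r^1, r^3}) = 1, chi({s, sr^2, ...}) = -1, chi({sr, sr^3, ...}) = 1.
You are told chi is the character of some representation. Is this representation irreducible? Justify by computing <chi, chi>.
Not irreducible (reducible): <chi, chi> = 4 > 1.

Proof sketch: <chi, chi> = (1/|G|) sum_C |C| * |chi(C)|^2 = (1/8)[1*|5|^2 + 1*|1|^2 + 2*|1|^2 + 2*|-1|^2 + 2*|1|^2]
  = (1/8)[(25) + (1) + (2) + (2) + (2)] = 32/8 = 4.
A character is irreducible iff <chi, chi> = 1, so this representation is reducible.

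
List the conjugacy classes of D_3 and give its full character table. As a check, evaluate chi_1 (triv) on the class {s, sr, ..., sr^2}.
Conjugacy classes: {e} of size 1, {r^1, r^2} of size 2, {s, sr, ..., sr^2} of size 3.
Character table:
  irrep \ class              {e} (size 1)  {r^1, r^2} (size 2)  {s, sr, ..., sr^2} (size 3)
  chi_1 (triv)               1             1                    1                          
  chi_2 (sign: r->1, s->-1)  1             1                    -1                         
  chi_3 (2d, j=1)            2             -1                   0                          

Spot check: chi_1 (triv) on {s, sr, ..., sr^2} = 1.

Justification: D_3 has order 2*3 = 6 with 3 conjugacy classes, hence 3 irreducibles. Sum of squared dims 1 + 1 + 4 = 6 = |G|. Linear characters come from the abelianisation; the 2-dimensional irreps have character r^k -> 2*cos(2*pi*j*k/3), reflections -> 0.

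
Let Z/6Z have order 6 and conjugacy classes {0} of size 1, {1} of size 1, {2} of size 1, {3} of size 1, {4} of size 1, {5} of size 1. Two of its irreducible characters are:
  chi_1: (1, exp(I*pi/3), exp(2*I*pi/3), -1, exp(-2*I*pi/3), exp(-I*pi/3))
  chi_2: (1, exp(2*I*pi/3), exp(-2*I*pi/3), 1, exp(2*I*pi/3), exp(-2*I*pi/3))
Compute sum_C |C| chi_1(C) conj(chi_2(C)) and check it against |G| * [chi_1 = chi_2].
Sum = 0; so <chi_1, chi_2> = 0 (distinct irreducibles are orthogonal).

Compute term by term over conjugacy classes (|C| * chi_1(C) * conj(chi_2(C))):
  1*(1)*conj(1) + 1*(exp(I*pi/3))*conj(exp(2*I*pi/3)) + 1*(exp(2*I*pi/3))*conj(exp(-2*I*pi/3)) + 1*(-1)*conj(1) + 1*(exp(-2*I*pi/3))*conj(exp(2*I*pi/3)) + 1*(exp(-I*pi/3))*conj(exp(-2*I*pi/3))
  = (1) + (exp(-I*pi/3)) + (exp(-2*I*pi/3)) + (-1) + (exp(2*I*pi/3)) + (exp(I*pi/3))
  = 0.
(Exp terms are combined using exp(i*s)*conj(exp(i*t)) = exp(i*(s-t)), and sums of them are collapsed using the identity that for every m > 1 the m distinct m-th roots of unity sum to 0, e.g. 1 + exp(2*I*pi/3) + exp(-2*I*pi/3) = 0.)
Dividing by |G| = 6 gives 0/6 = 0, matching the row-orthogonality relation <chi_1, chi_2> = [chi_1 = chi_2].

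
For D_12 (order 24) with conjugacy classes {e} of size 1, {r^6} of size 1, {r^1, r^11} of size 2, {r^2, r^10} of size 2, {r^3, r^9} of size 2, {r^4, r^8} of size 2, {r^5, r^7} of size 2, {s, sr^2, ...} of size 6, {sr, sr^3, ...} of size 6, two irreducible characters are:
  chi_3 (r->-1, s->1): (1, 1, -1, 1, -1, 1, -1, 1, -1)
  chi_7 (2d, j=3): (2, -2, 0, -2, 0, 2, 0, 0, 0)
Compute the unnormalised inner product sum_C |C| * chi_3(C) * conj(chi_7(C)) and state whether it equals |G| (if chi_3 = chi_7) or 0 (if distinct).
Sum = 0; so <chi_3, chi_7> = 0 (distinct irreducibles are orthogonal).

Explanation: Compute term by term over conjugacy classes (|C| * chi_3(C) * conj(chi_7(C))):
  1*(1)*conj(2) + 1*(1)*conj(-2) + 2*(-1)*conj(0) + 2*(1)*conj(-2) + 2*(-1)*conj(0) + 2*(1)*conj(2) + 2*(-1)*conj(0) + 6*(1)*conj(0) + 6*(-1)*conj(0)
  = (2) + (-2) + (0) + (-4) + (0) + (4) + (0) + (0) + (0)
  = 0.
Dividing by |G| = 24 gives 0/24 = 0, matching the row-orthogonality relation <chi_3, chi_7> = [chi_3 = chi_7].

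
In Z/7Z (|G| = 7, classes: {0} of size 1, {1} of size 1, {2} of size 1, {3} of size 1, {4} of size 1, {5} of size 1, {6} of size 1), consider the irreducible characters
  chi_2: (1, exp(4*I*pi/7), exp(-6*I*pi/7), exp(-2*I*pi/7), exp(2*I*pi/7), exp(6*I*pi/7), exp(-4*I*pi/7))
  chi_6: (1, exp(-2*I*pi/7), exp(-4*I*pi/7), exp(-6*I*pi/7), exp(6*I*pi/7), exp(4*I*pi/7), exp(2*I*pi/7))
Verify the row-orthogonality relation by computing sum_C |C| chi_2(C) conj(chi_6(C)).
Sum = 0; so <chi_2, chi_6> = 0 (distinct irreducibles are orthogonal).

Argument: Compute term by term over conjugacy classes (|C| * chi_2(C) * conj(chi_6(C))):
  1*(1)*conj(1) + 1*(exp(4*I*pi/7))*conj(exp(-2*I*pi/7)) + 1*(exp(-6*I*pi/7))*conj(exp(-4*I*pi/7)) + 1*(exp(-2*I*pi/7))*conj(exp(-6*I*pi/7)) + 1*(exp(2*I*pi/7))*conj(exp(6*I*pi/7)) + 1*(exp(6*I*pi/7))*conj(exp(4*I*pi/7)) + 1*(exp(-4*I*pi/7))*conj(exp(2*I*pi/7))
  = (1) + (exp(6*I*pi/7)) + (exp(-2*I*pi/7)) + (exp(4*I*pi/7)) + (exp(-4*I*pi/7)) + (exp(2*I*pi/7)) + (exp(-6*I*pi/7))
  = 0.
(Exp terms are combined using exp(i*s)*conj(exp(i*t)) = exp(i*(s-t)), and sums of them are collapsed using the identity that for every m > 1 the m distinct m-th roots of unity sum to 0, e.g. 1 + exp(2*I*pi/3) + exp(-2*I*pi/3) = 0.)
Dividing by |G| = 7 gives 0/7 = 0, matching the row-orthogonality relation <chi_2, chi_6> = [chi_2 = chi_6].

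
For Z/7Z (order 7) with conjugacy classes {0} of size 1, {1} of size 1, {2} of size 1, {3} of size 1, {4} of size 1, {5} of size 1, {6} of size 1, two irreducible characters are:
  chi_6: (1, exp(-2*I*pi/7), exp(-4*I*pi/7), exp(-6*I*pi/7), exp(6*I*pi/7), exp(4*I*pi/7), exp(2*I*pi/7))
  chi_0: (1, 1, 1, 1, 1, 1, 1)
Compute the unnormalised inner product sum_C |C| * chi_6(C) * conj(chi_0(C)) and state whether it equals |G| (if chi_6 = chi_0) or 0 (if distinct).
Sum = 0; so <chi_6, chi_0> = 0 (distinct irreducibles are orthogonal).

Argument: Compute term by term over conjugacy classes (|C| * chi_6(C) * conj(chi_0(C))):
  1*(1)*conj(1) + 1*(exp(-2*I*pi/7))*conj(1) + 1*(exp(-4*I*pi/7))*conj(1) + 1*(exp(-6*I*pi/7))*conj(1) + 1*(exp(6*I*pi/7))*conj(1) + 1*(exp(4*I*pi/7))*conj(1) + 1*(exp(2*I*pi/7))*conj(1)
  = (1) + (exp(-2*I*pi/7)) + (exp(-4*I*pi/7)) + (exp(-6*I*pi/7)) + (exp(6*I*pi/7)) + (exp(4*I*pi/7)) + (exp(2*I*pi/7))
  = 0.
(Exp terms are combined using exp(i*s)*conj(exp(i*t)) = exp(i*(s-t)), and sums of them are collapsed using the identity that for every m > 1 the m distinct m-th roots of unity sum to 0, e.g. 1 + exp(2*I*pi/3) + exp(-2*I*pi/3) = 0.)
Dividing by |G| = 7 gives 0/7 = 0, matching the row-orthogonality relation <chi_6, chi_0> = [chi_6 = chi_0].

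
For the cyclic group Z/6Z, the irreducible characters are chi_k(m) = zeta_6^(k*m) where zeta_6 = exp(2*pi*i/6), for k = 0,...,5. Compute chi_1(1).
chi_1(1) = zeta_6^1 = exp(I*pi/3)

Derivation: chi_1(1) = zeta_6^(1*1) = zeta_6^1. Since zeta_6^6 = 1, this equals zeta_6^1 = exp(2*pi*i*1/6) = exp(I*pi/3).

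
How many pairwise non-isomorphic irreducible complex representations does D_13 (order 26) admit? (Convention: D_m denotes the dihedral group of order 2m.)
8

Reasoning: The number of irreducible complex representations of a finite group equals its number of conjugacy classes. D_13 has 8 conjugacy classes ((n+3)/2 for n odd), so D_13 (order 26) has exactly 8 irreducible complex representations.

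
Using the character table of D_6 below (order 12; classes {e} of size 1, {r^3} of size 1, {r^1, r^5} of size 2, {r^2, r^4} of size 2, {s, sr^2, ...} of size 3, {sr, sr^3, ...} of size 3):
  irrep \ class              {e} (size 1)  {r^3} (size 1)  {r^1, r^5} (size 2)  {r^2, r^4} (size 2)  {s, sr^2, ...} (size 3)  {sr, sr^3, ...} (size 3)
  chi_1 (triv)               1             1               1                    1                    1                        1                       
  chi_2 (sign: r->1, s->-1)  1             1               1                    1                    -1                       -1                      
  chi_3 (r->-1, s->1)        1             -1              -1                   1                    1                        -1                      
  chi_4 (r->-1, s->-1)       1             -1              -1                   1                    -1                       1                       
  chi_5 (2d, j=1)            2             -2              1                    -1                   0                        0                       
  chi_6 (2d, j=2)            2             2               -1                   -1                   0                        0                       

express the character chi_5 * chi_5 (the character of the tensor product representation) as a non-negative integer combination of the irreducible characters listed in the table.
chi_5 tensor chi_5 = chi_1 + chi_2 + chi_6 (all other irreducibles have multiplicity 0).

Justification: The character of a tensor product is the pointwise product (chi_5 * chi_5)(C) = chi_5(C) * chi_5(C):
  {e}: (2)*(2), {r^3}: (-2)*(-2), {r^1, r^5}: (1)*(1), {r^2, r^4}: (-1)*(-1), {s, sr^2, ...}: (0)*(0), {sr, sr^3, ...}: (0)*(0)
so (chi_5 * chi_5) takes values
  {e} -> 4, {r^3} -> 4, {r^1, r^5} -> 1, {r^2, r^4} -> 1, {s, sr^2, ...} -> 0, {sr, sr^3, ...} -> 0.
Now take the inner product of this character with each irreducible chi from the table, <chi_5*chi_5, chi> = (1/12) sum_C |C| (chi_5*chi_5)(C) conj(chi(C)):
  <chi_5*chi_5, chi_1> = (1/12)[1*(4)*conj(1) + 1*(4)*conj(1) + 2*(1)*conj(1) + 2*(1)*conj(1) + 3*(0)*conj(1) + 3*(0)*conj(1)]
      = (1/12)[(4) + (4) + (2) + (2) + (0) + (0)] = 12/12 = 1
  <chi_5*chi_5, chi_2> = (1/12)[1*(4)*conj(1) + 1*(4)*conj(1) + 2*(1)*conj(1) + 2*(1)*conj(1) + 3*(0)*conj(-1) + 3*(0)*conj(-1)]
      = (1/12)[(4) + (4) + (2) + (2) + (0) + (0)] = 12/12 = 1
  <chi_5*chi_5, chi_3> = (1/12)[1*(4)*conj(1) + 1*(4)*conj(-1) + 2*(1)*conj(-1) + 2*(1)*conj(1) + 3*(0)*conj(1) + 3*(0)*conj(-1)]
      = (1/12)[(4) + (-4) + (-2) + (2) + (0) + (0)] = 0/12 = 0
  <chi_5*chi_5, chi_4> = (1/12)[1*(4)*conj(1) + 1*(4)*conj(-1) + 2*(1)*conj(-1) + 2*(1)*conj(1) + 3*(0)*conj(-1) + 3*(0)*conj(1)]
      = (1/12)[(4) + (-4) + (-2) + (2) + (0) + (0)] = 0/12 = 0
  <chi_5*chi_5, chi_5> = (1/12)[1*(4)*conj(2) + 1*(4)*conj(-2) + 2*(1)*conj(1) + 2*(1)*conj(-1) + 3*(0)*conj(0) + 3*(0)*conj(0)]
      = (1/12)[(8) + (-8) + (2) + (-2) + (0) + (0)] = 0/12 = 0
  <chi_5*chi_5, chi_6> = (1/12)[1*(4)*conj(2) + 1*(4)*conj(2) + 2*(1)*conj(-1) + 2*(1)*conj(-1) + 3*(0)*conj(0) + 3*(0)*conj(0)]
      = (1/12)[(8) + (8) + (-2) + (-2) + (0) + (0)] = 12/12 = 1
Hence the multiplicities are chi_1: 1, chi_2: 1, chi_6: 1. Dimension check: dim(chi_5)*dim(chi_5) = 2*2 = 4 and sum (mult * dim) = 1*1 + 1*1 + 1*2 = 4.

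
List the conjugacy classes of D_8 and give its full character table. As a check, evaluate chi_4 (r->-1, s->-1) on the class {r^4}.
Conjugacy classes: {e} of size 1, {r^4} of size 1, {r^1, r^7} of size 2, {r^2, r^6} of size 2, {r^3, r^5} of size 2, {s, sr^2, ...} of size 4, {sr, sr^3, ...} of size 4.
Character table:
  irrep \ class              {e} (size 1)  {r^4} (size 1)  {r^1, r^7} (size 2)  {r^2, r^6} (size 2)  {r^3, r^5} (size 2)  {s, sr^2, ...} (size 4)  {sr, sr^3, ...} (size 4)
  chi_1 (triv)               1             1               1                    1                    1                    1                        1                       
  chi_2 (sign: r->1, s->-1)  1             1               1                    1                    1                    -1                       -1                      
  chi_3 (r->-1, s->1)        1             1               -1                   1                    -1                   1                        -1                      
  chi_4 (r->-1, s->-1)       1             1               -1                   1                    -1                   -1                       1                       
  chi_5 (2d, j=1)            2             -2              sqrt(2)              0                    -sqrt(2)             0                        0                       
  chi_6 (2d, j=2)            2             2               0                    -2                   0                    0                        0                       
  chi_7 (2d, j=3)            2             -2              -sqrt(2)             0                    sqrt(2)              0                        0                       

Spot check: chi_4 (r->-1, s->-1) on {r^4} = 1.

D_8 has order 2*8 = 16 with 7 conjugacy classes, hence 7 irreducibles. Sum of squared dims 1 + 1 + 1 + 1 + 4 + 4 + 4 = 16 = |G|. Linear characters come from the abelianisation; the 2-dimensional irreps have character r^k -> 2*cos(2*pi*j*k/8), reflections -> 0.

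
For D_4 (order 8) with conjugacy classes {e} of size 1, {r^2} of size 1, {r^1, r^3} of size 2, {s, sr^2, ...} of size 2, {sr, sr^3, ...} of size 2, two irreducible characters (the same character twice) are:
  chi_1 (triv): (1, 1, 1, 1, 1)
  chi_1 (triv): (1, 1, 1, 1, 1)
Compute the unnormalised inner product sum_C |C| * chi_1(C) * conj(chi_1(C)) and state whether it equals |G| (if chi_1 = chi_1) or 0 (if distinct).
Sum = 8 = |G| = 8; so <chi_1, chi_1> = 1 (norm-1 confirms irreducibility).

Details: Compute term by term over conjugacy classes (|C| * chi_1(C) * conj(chi_1(C))):
  1*(1)*conj(1) + 1*(1)*conj(1) + 2*(1)*conj(1) + 2*(1)*conj(1) + 2*(1)*conj(1)
  = (1) + (1) + (2) + (2) + (2)
  = 8.
Dividing by |G| = 8 gives 8/8 = 1, matching the row-orthogonality relation <chi_1, chi_1> = [chi_1 = chi_1].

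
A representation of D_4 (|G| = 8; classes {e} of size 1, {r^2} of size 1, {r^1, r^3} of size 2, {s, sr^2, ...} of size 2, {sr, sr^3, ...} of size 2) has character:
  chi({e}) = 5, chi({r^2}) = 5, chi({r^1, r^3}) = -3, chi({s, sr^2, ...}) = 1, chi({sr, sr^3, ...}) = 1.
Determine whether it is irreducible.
Not irreducible (reducible): <chi, chi> = 9 > 1.

Details: <chi, chi> = (1/|G|) sum_C |C| * |chi(C)|^2 = (1/8)[1*|5|^2 + 1*|5|^2 + 2*|-3|^2 + 2*|1|^2 + 2*|1|^2]
  = (1/8)[(25) + (25) + (18) + (2) + (2)] = 72/8 = 9.
A character is irreducible iff <chi, chi> = 1, so this representation is reducible.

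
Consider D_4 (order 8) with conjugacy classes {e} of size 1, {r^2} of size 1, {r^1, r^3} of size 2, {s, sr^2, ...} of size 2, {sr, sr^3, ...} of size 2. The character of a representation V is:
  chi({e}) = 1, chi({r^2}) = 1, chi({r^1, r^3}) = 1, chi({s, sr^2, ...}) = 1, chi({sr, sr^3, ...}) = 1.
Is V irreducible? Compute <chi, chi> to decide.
Irreducible: <chi, chi> = 1.

<chi, chi> = (1/|G|) sum_C |C| * |chi(C)|^2 = (1/8)[1*|1|^2 + 1*|1|^2 + 2*|1|^2 + 2*|1|^2 + 2*|1|^2]
  = (1/8)[(1) + (1) + (2) + (2) + (2)] = 8/8 = 1.
A character is irreducible iff <chi, chi> = 1, so this representation is irreducible.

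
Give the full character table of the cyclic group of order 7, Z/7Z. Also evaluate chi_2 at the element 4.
Character table of Z/7Z (irreps indexed chi_0,...,chi_6 with chi_k(m) = zeta_7^(k*m), zeta_7 = exp(2*pi*i/7)):
  irrep \ class  {0} (size 1)  {1} (size 1)    {2} (size 1)    {3} (size 1)    {4} (size 1)    {5} (size 1)    {6} (size 1)  
  chi_0          1             1               1               1               1               1               1             
  chi_1          1             exp(2*I*pi/7)   exp(4*I*pi/7)   exp(6*I*pi/7)   exp(-6*I*pi/7)  exp(-4*I*pi/7)  exp(-2*I*pi/7)
  chi_2          1             exp(4*I*pi/7)   exp(-6*I*pi/7)  exp(-2*I*pi/7)  exp(2*I*pi/7)   exp(6*I*pi/7)   exp(-4*I*pi/7)
  chi_3          1             exp(6*I*pi/7)   exp(-2*I*pi/7)  exp(4*I*pi/7)   exp(-4*I*pi/7)  exp(2*I*pi/7)   exp(-6*I*pi/7)
  chi_4          1             exp(-6*I*pi/7)  exp(2*I*pi/7)   exp(-4*I*pi/7)  exp(4*I*pi/7)   exp(-2*I*pi/7)  exp(6*I*pi/7) 
  chi_5          1             exp(-4*I*pi/7)  exp(6*I*pi/7)   exp(2*I*pi/7)   exp(-2*I*pi/7)  exp(-6*I*pi/7)  exp(4*I*pi/7) 
  chi_6          1             exp(-2*I*pi/7)  exp(-4*I*pi/7)  exp(-6*I*pi/7)  exp(6*I*pi/7)   exp(4*I*pi/7)   exp(2*I*pi/7) 

Spot check: chi_2(4) = zeta_7^(2*4) = zeta_7^8 = exp(2*I*pi/7).

Solution. Z/7Z is abelian, so all 7 irreducible complex representations are 1-dimensional. They are given by chi_k(m) = zeta_7^(k*m) for k = 0,...,6. Row orthogonality: sum_m chi_k(m) conj(chi_l(m)) = 7 * [k = l].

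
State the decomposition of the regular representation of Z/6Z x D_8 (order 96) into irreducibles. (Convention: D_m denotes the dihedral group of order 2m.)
Each irreducible V_i of dimension d_i appears with multiplicity d_i, i.e. rho_reg = (direct sum over all irreducibles V_i) d_i V_i. The irreducible dimensions for Z/6Z x D_8 are 1, 1, 1, 1, 1, 1, 1, 1, 1, 1, 1, 1, 1, 1, 1, 1, 1, 1, 1, 1, 1, 1, 1, 1, 2, 2, 2, 2, 2, 2, 2, 2, 2, 2, 2, 2, 2, 2, 2, 2, 2, 2: 24 irreducibles of dimension 1, each with multiplicity 1; 18 irreducibles of dimension 2, each with multiplicity 2. Total dimension 24*1*1 + 18*2*2 = 96 = |G|.

Explanation: General theorem: in the regular representation of a finite group G, each irreducible appears with multiplicity equal to its dimension. Check: dim(rho_reg) = sum d_i^2 = 1 + 1 + 1 + 1 + 1 + 1 + 1 + 1 + 1 + 1 + 1 + 1 + 1 + 1 + 1 + 1 + 1 + 1 + 1 + 1 + 1 + 1 + 1 + 1 + 4 + 4 + 4 + 4 + 4 + 4 + 4 + 4 + 4 + 4 + 4 + 4 + 4 + 4 + 4 + 4 + 4 + 4 = 96 = |G|.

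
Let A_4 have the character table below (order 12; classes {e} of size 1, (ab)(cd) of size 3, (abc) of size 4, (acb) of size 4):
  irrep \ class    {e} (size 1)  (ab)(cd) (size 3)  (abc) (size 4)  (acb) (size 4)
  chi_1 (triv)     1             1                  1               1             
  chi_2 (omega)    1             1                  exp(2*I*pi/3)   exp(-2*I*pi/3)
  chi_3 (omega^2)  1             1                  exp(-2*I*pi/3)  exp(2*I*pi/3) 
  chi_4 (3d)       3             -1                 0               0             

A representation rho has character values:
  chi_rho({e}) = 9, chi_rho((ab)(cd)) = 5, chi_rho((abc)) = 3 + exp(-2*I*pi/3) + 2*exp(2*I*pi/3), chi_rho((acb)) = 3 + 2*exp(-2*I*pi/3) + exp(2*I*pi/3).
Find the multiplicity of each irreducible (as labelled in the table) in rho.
Multiplicities: chi_1: 3, chi_2: 2, chi_3: 1, chi_4: 1.

Why: Use <chi_rho, chi> = (1/|G|) sum_C |C| * chi_rho(C) * conj(chi(C)) with |G| = 12 for each irreducible chi in the table:
  <chi_rho, chi_1> = (1/12)[1*(9)*conj(1) + 3*(5)*conj(1) + 4*(3 + exp(-2*I*pi/3) + 2*exp(2*I*pi/3))*conj(1) + 4*(3 + 2*exp(-2*I*pi/3) + exp(2*I*pi/3))*conj(1)]
      = (1/12)[(9) + (15) + (12 + 4*exp(-2*I*pi/3) + 8*exp(2*I*pi/3)) + (12 + 8*exp(-2*I*pi/3) + 4*exp(2*I*pi/3))] = 36/12 = 3
  <chi_rho, chi_2> = (1/12)[1*(9)*conj(1) + 3*(5)*conj(1) + 4*(3 + exp(-2*I*pi/3) + 2*exp(2*I*pi/3))*conj(exp(2*I*pi/3)) + 4*(3 + 2*exp(-2*I*pi/3) + exp(2*I*pi/3))*conj(exp(-2*I*pi/3))]
      = (1/12)[(9) + (15) + (8 + 12*exp(-2*I*pi/3) + 4*exp(2*I*pi/3)) + (8 + 4*exp(-2*I*pi/3) + 12*exp(2*I*pi/3))] = 24/12 = 2
  <chi_rho, chi_3> = (1/12)[1*(9)*conj(1) + 3*(5)*conj(1) + 4*(3 + exp(-2*I*pi/3) + 2*exp(2*I*pi/3))*conj(exp(-2*I*pi/3)) + 4*(3 + 2*exp(-2*I*pi/3) + exp(2*I*pi/3))*conj(exp(2*I*pi/3))]
      = (1/12)[(9) + (15) + (4 + 8*exp(-2*I*pi/3) + 12*exp(2*I*pi/3)) + (4 + 12*exp(-2*I*pi/3) + 8*exp(2*I*pi/3))] = 12/12 = 1
  <chi_rho, chi_4> = (1/12)[1*(9)*conj(3) + 3*(5)*conj(-1) + 4*(3 + exp(-2*I*pi/3) + 2*exp(2*I*pi/3))*conj(0) + 4*(3 + 2*exp(-2*I*pi/3) + exp(2*I*pi/3))*conj(0)]
      = (1/12)[(27) + (-15) + (0) + (0)] = 12/12 = 1
(Exp terms are combined using exp(i*s)*conj(exp(i*t)) = exp(i*(s-t)), and sums of them are collapsed using the identity that for every m > 1 the m distinct m-th roots of unity sum to 0, e.g. 1 + exp(2*I*pi/3) + exp(-2*I*pi/3) = 0.)
Dimension check: dim(rho) = sum (mult * dim) = 3*1 + 2*1 + 1*1 + 1*3 = 9 = chi_rho(e) = 9.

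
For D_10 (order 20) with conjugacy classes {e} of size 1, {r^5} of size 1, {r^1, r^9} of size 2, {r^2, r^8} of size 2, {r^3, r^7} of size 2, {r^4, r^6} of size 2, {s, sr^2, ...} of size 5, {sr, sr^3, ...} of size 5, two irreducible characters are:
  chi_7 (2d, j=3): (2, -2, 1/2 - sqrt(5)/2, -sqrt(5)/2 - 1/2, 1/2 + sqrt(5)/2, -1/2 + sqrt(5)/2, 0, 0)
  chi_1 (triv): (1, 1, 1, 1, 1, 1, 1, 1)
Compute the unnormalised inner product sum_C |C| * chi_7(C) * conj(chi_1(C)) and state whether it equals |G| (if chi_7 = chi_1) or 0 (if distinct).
Sum = 0; so <chi_7, chi_1> = 0 (distinct irreducibles are orthogonal).

Details: Compute term by term over conjugacy classes (|C| * chi_7(C) * conj(chi_1(C))):
  1*(2)*conj(1) + 1*(-2)*conj(1) + 2*(1/2 - sqrt(5)/2)*conj(1) + 2*(-sqrt(5)/2 - 1/2)*conj(1) + 2*(1/2 + sqrt(5)/2)*conj(1) + 2*(-1/2 + sqrt(5)/2)*conj(1) + 5*(0)*conj(1) + 5*(0)*conj(1)
  = (2) + (-2) + (1 - sqrt(5)) + (-sqrt(5) - 1) + (1 + sqrt(5)) + (-1 + sqrt(5)) + (0) + (0)
  = 0.
Dividing by |G| = 20 gives 0/20 = 0, matching the row-orthogonality relation <chi_7, chi_1> = [chi_7 = chi_1].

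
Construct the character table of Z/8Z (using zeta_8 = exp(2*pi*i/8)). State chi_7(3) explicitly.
Character table of Z/8Z (irreps indexed chi_0,...,chi_7 with chi_k(m) = zeta_8^(k*m), zeta_8 = exp(2*pi*i/8)):
  irrep \ class  {0} (size 1)  {1} (size 1)    {2} (size 1)  {3} (size 1)    {4} (size 1)  {5} (size 1)    {6} (size 1)  {7} (size 1)  
  chi_0          1             1               1             1               1             1               1             1             
  chi_1          1             exp(I*pi/4)     I             exp(3*I*pi/4)   -1            exp(-3*I*pi/4)  -I            exp(-I*pi/4)  
  chi_2          1             I               -1            -I              1             I               -1            -I            
  chi_3          1             exp(3*I*pi/4)   -I            exp(I*pi/4)     -1            exp(-I*pi/4)    I             exp(-3*I*pi/4)
  chi_4          1             -1              1             -1              1             -1              1             -1            
  chi_5          1             exp(-3*I*pi/4)  I             exp(-I*pi/4)    -1            exp(I*pi/4)     -I            exp(3*I*pi/4) 
  chi_6          1             -I              -1            I               1             -I              -1            I             
  chi_7          1             exp(-I*pi/4)    -I            exp(-3*I*pi/4)  -1            exp(3*I*pi/4)   I             exp(I*pi/4)   

Spot check: chi_7(3) = zeta_8^(7*3) = zeta_8^21 = exp(-3*I*pi/4).

Proof sketch: Z/8Z is abelian, so all 8 irreducible complex representations are 1-dimensional. They are given by chi_k(m) = zeta_8^(k*m) for k = 0,...,7. Row orthogonality: sum_m chi_k(m) conj(chi_l(m)) = 8 * [k = l].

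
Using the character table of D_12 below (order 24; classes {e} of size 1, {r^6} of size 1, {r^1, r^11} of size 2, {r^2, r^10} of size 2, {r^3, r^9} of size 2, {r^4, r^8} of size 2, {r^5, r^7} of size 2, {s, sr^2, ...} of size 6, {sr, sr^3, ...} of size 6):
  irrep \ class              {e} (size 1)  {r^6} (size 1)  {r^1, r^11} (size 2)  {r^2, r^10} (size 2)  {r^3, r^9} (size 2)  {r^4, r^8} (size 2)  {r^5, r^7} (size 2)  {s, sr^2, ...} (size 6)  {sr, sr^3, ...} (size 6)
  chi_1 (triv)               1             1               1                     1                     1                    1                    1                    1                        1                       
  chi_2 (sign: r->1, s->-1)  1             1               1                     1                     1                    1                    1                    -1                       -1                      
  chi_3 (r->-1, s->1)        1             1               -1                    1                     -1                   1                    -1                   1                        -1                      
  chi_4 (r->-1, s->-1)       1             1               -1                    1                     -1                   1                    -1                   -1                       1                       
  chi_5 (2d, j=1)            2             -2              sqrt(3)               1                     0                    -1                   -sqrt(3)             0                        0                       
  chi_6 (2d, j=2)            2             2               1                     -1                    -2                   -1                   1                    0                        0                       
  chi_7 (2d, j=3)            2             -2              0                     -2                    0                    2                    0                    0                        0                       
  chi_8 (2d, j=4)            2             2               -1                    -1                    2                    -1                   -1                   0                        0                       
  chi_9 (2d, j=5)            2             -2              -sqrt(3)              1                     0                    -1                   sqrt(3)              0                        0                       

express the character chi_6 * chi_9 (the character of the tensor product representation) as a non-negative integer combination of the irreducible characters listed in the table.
chi_6 tensor chi_9 = chi_7 + chi_9 (all other irreducibles have multiplicity 0).

Working: The character of a tensor product is the pointwise product (chi_6 * chi_9)(C) = chi_6(C) * chi_9(C):
  {e}: (2)*(2), {r^6}: (2)*(-2), {r^1, r^11}: (1)*(-sqrt(3)), {r^2, r^10}: (-1)*(1), {r^3, r^9}: (-2)*(0), {r^4, r^8}: (-1)*(-1), {r^5, r^7}: (1)*(sqrt(3)), {s, sr^2, ...}: (0)*(0), {sr, sr^3, ...}: (0)*(0)
so (chi_6 * chi_9) takes values
  {e} -> 4, {r^6} -> -4, {r^1, r^11} -> -sqrt(3), {r^2, r^10} -> -1, {r^3, r^9} -> 0, {r^4, r^8} -> 1, {r^5, r^7} -> sqrt(3), {s, sr^2, ...} -> 0, {sr, sr^3, ...} -> 0.
Now take the inner product of this character with each irreducible chi from the table, <chi_6*chi_9, chi> = (1/24) sum_C |C| (chi_6*chi_9)(C) conj(chi(C)):
  <chi_6*chi_9, chi_1> = (1/24)[1*(4)*conj(1) + 1*(-4)*conj(1) + 2*(-sqrt(3))*conj(1) + 2*(-1)*conj(1) + 2*(0)*conj(1) + 2*(1)*conj(1) + 2*(sqrt(3))*conj(1) + 6*(0)*conj(1) + 6*(0)*conj(1)]
      = (1/24)[(4) + (-4) + (-2*sqrt(3)) + (-2) + (0) + (2) + (2*sqrt(3)) + (0) + (0)] = 0/24 = 0
  <chi_6*chi_9, chi_2> = (1/24)[1*(4)*conj(1) + 1*(-4)*conj(1) + 2*(-sqrt(3))*conj(1) + 2*(-1)*conj(1) + 2*(0)*conj(1) + 2*(1)*conj(1) + 2*(sqrt(3))*conj(1) + 6*(0)*conj(-1) + 6*(0)*conj(-1)]
      = (1/24)[(4) + (-4) + (-2*sqrt(3)) + (-2) + (0) + (2) + (2*sqrt(3)) + (0) + (0)] = 0/24 = 0
  <chi_6*chi_9, chi_3> = (1/24)[1*(4)*conj(1) + 1*(-4)*conj(1) + 2*(-sqrt(3))*conj(-1) + 2*(-1)*conj(1) + 2*(0)*conj(-1) + 2*(1)*conj(1) + 2*(sqrt(3))*conj(-1) + 6*(0)*conj(1) + 6*(0)*conj(-1)]
      = (1/24)[(4) + (-4) + (2*sqrt(3)) + (-2) + (0) + (2) + (-2*sqrt(3)) + (0) + (0)] = 0/24 = 0
  <chi_6*chi_9, chi_4> = (1/24)[1*(4)*conj(1) + 1*(-4)*conj(1) + 2*(-sqrt(3))*conj(-1) + 2*(-1)*conj(1) + 2*(0)*conj(-1) + 2*(1)*conj(1) + 2*(sqrt(3))*conj(-1) + 6*(0)*conj(-1) + 6*(0)*conj(1)]
      = (1/24)[(4) + (-4) + (2*sqrt(3)) + (-2) + (0) + (2) + (-2*sqrt(3)) + (0) + (0)] = 0/24 = 0
  <chi_6*chi_9, chi_5> = (1/24)[1*(4)*conj(2) + 1*(-4)*conj(-2) + 2*(-sqrt(3))*conj(sqrt(3)) + 2*(-1)*conj(1) + 2*(0)*conj(0) + 2*(1)*conj(-1) + 2*(sqrt(3))*conj(-sqrt(3)) + 6*(0)*conj(0) + 6*(0)*conj(0)]
      = (1/24)[(8) + (8) + (-6) + (-2) + (0) + (-2) + (-6) + (0) + (0)] = 0/24 = 0
  <chi_6*chi_9, chi_6> = (1/24)[1*(4)*conj(2) + 1*(-4)*conj(2) + 2*(-sqrt(3))*conj(1) + 2*(-1)*conj(-1) + 2*(0)*conj(-2) + 2*(1)*conj(-1) + 2*(sqrt(3))*conj(1) + 6*(0)*conj(0) + 6*(0)*conj(0)]
      = (1/24)[(8) + (-8) + (-2*sqrt(3)) + (2) + (0) + (-2) + (2*sqrt(3)) + (0) + (0)] = 0/24 = 0
  <chi_6*chi_9, chi_7> = (1/24)[1*(4)*conj(2) + 1*(-4)*conj(-2) + 2*(-sqrt(3))*conj(0) + 2*(-1)*conj(-2) + 2*(0)*conj(0) + 2*(1)*conj(2) + 2*(sqrt(3))*conj(0) + 6*(0)*conj(0) + 6*(0)*conj(0)]
      = (1/24)[(8) + (8) + (0) + (4) + (0) + (4) + (0) + (0) + (0)] = 24/24 = 1
  <chi_6*chi_9, chi_8> = (1/24)[1*(4)*conj(2) + 1*(-4)*conj(2) + 2*(-sqrt(3))*conj(-1) + 2*(-1)*conj(-1) + 2*(0)*conj(2) + 2*(1)*conj(-1) + 2*(sqrt(3))*conj(-1) + 6*(0)*conj(0) + 6*(0)*conj(0)]
      = (1/24)[(8) + (-8) + (2*sqrt(3)) + (2) + (0) + (-2) + (-2*sqrt(3)) + (0) + (0)] = 0/24 = 0
  <chi_6*chi_9, chi_9> = (1/24)[1*(4)*conj(2) + 1*(-4)*conj(-2) + 2*(-sqrt(3))*conj(-sqrt(3)) + 2*(-1)*conj(1) + 2*(0)*conj(0) + 2*(1)*conj(-1) + 2*(sqrt(3))*conj(sqrt(3)) + 6*(0)*conj(0) + 6*(0)*conj(0)]
      = (1/24)[(8) + (8) + (6) + (-2) + (0) + (-2) + (6) + (0) + (0)] = 24/24 = 1
Hence the multiplicities are chi_7: 1, chi_9: 1. Dimension check: dim(chi_6)*dim(chi_9) = 2*2 = 4 and sum (mult * dim) = 1*2 + 1*2 = 4.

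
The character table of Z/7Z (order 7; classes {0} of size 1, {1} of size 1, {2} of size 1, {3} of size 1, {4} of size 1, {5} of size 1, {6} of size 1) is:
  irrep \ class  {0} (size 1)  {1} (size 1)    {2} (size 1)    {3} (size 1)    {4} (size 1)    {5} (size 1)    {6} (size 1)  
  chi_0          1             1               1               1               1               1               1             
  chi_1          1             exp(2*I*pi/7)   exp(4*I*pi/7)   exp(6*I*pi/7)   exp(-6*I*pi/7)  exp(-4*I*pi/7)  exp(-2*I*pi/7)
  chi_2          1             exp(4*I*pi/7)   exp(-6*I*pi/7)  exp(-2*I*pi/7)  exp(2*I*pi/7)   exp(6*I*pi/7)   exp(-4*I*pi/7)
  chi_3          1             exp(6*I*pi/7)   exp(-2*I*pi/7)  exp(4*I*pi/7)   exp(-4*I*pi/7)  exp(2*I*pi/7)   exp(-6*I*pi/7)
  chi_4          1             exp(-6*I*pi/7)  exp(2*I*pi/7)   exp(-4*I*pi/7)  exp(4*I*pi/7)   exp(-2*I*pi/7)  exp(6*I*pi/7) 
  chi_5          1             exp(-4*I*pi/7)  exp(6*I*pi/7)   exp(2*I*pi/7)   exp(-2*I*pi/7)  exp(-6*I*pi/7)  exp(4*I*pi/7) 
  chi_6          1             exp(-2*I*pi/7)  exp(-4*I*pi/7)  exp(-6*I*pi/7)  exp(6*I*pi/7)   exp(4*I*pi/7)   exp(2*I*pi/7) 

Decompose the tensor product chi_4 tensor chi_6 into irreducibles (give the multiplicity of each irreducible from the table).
chi_4 tensor chi_6 = chi_3 (all other irreducibles have multiplicity 0).

Derivation: The character of a tensor product is the pointwise product (chi_4 * chi_6)(C) = chi_4(C) * chi_6(C):
  {0}: (1)*(1), {1}: (exp(-6*I*pi/7))*(exp(-2*I*pi/7)), {2}: (exp(2*I*pi/7))*(exp(-4*I*pi/7)), {3}: (exp(-4*I*pi/7))*(exp(-6*I*pi/7)), {4}: (exp(4*I*pi/7))*(exp(6*I*pi/7)), {5}: (exp(-2*I*pi/7))*(exp(4*I*pi/7)), {6}: (exp(6*I*pi/7))*(exp(2*I*pi/7))
so (chi_4 * chi_6) takes values
  {0} -> 1, {1} -> exp(6*I*pi/7), {2} -> exp(-2*I*pi/7), {3} -> exp(4*I*pi/7), {4} -> exp(-4*I*pi/7), {5} -> exp(2*I*pi/7), {6} -> exp(-6*I*pi/7).
Now take the inner product of this character with each irreducible chi from the table, <chi_4*chi_6, chi> = (1/7) sum_C |C| (chi_4*chi_6)(C) conj(chi(C)):
  <chi_4*chi_6, chi_0> = (1/7)[1*(1)*conj(1) + 1*(exp(6*I*pi/7))*conj(1) + 1*(exp(-2*I*pi/7))*conj(1) + 1*(exp(4*I*pi/7))*conj(1) + 1*(exp(-4*I*pi/7))*conj(1) + 1*(exp(2*I*pi/7))*conj(1) + 1*(exp(-6*I*pi/7))*conj(1)]
      = (1/7)[(1) + (exp(6*I*pi/7)) + (exp(-2*I*pi/7)) + (exp(4*I*pi/7)) + (exp(-4*I*pi/7)) + (exp(2*I*pi/7)) + (exp(-6*I*pi/7))] = 0/7 = 0
  <chi_4*chi_6, chi_1> = (1/7)[1*(1)*conj(1) + 1*(exp(6*I*pi/7))*conj(exp(2*I*pi/7)) + 1*(exp(-2*I*pi/7))*conj(exp(4*I*pi/7)) + 1*(exp(4*I*pi/7))*conj(exp(6*I*pi/7)) + 1*(exp(-4*I*pi/7))*conj(exp(-6*I*pi/7)) + 1*(exp(2*I*pi/7))*conj(exp(-4*I*pi/7)) + 1*(exp(-6*I*pi/7))*conj(exp(-2*I*pi/7))]
      = (1/7)[(1) + (exp(4*I*pi/7)) + (exp(-6*I*pi/7)) + (exp(-2*I*pi/7)) + (exp(2*I*pi/7)) + (exp(6*I*pi/7)) + (exp(-4*I*pi/7))] = 0/7 = 0
  <chi_4*chi_6, chi_2> = (1/7)[1*(1)*conj(1) + 1*(exp(6*I*pi/7))*conj(exp(4*I*pi/7)) + 1*(exp(-2*I*pi/7))*conj(exp(-6*I*pi/7)) + 1*(exp(4*I*pi/7))*conj(exp(-2*I*pi/7)) + 1*(exp(-4*I*pi/7))*conj(exp(2*I*pi/7)) + 1*(exp(2*I*pi/7))*conj(exp(6*I*pi/7)) + 1*(exp(-6*I*pi/7))*conj(exp(-4*I*pi/7))]
      = (1/7)[(1) + (exp(2*I*pi/7)) + (exp(4*I*pi/7)) + (exp(6*I*pi/7)) + (exp(-6*I*pi/7)) + (exp(-4*I*pi/7)) + (exp(-2*I*pi/7))] = 0/7 = 0
  <chi_4*chi_6, chi_3> = (1/7)[1*(1)*conj(1) + 1*(exp(6*I*pi/7))*conj(exp(6*I*pi/7)) + 1*(exp(-2*I*pi/7))*conj(exp(-2*I*pi/7)) + 1*(exp(4*I*pi/7))*conj(exp(4*I*pi/7)) + 1*(exp(-4*I*pi/7))*conj(exp(-4*I*pi/7)) + 1*(exp(2*I*pi/7))*conj(exp(2*I*pi/7)) + 1*(exp(-6*I*pi/7))*conj(exp(-6*I*pi/7))]
      = (1/7)[(1) + (1) + (1) + (1) + (1) + (1) + (1)] = 7/7 = 1
  <chi_4*chi_6, chi_4> = (1/7)[1*(1)*conj(1) + 1*(exp(6*I*pi/7))*conj(exp(-6*I*pi/7)) + 1*(exp(-2*I*pi/7))*conj(exp(2*I*pi/7)) + 1*(exp(4*I*pi/7))*conj(exp(-4*I*pi/7)) + 1*(exp(-4*I*pi/7))*conj(exp(4*I*pi/7)) + 1*(exp(2*I*pi/7))*conj(exp(-2*I*pi/7)) + 1*(exp(-6*I*pi/7))*conj(exp(6*I*pi/7))]
      = (1/7)[(1) + (exp(-2*I*pi/7)) + (exp(-4*I*pi/7)) + (exp(-6*I*pi/7)) + (exp(6*I*pi/7)) + (exp(4*I*pi/7)) + (exp(2*I*pi/7))] = 0/7 = 0
  <chi_4*chi_6, chi_5> = (1/7)[1*(1)*conj(1) + 1*(exp(6*I*pi/7))*conj(exp(-4*I*pi/7)) + 1*(exp(-2*I*pi/7))*conj(exp(6*I*pi/7)) + 1*(exp(4*I*pi/7))*conj(exp(2*I*pi/7)) + 1*(exp(-4*I*pi/7))*conj(exp(-2*I*pi/7)) + 1*(exp(2*I*pi/7))*conj(exp(-6*I*pi/7)) + 1*(exp(-6*I*pi/7))*conj(exp(4*I*pi/7))]
      = (1/7)[(1) + (exp(-4*I*pi/7)) + (exp(6*I*pi/7)) + (exp(2*I*pi/7)) + (exp(-2*I*pi/7)) + (exp(-6*I*pi/7)) + (exp(4*I*pi/7))] = 0/7 = 0
  <chi_4*chi_6, chi_6> = (1/7)[1*(1)*conj(1) + 1*(exp(6*I*pi/7))*conj(exp(-2*I*pi/7)) + 1*(exp(-2*I*pi/7))*conj(exp(-4*I*pi/7)) + 1*(exp(4*I*pi/7))*conj(exp(-6*I*pi/7)) + 1*(exp(-4*I*pi/7))*conj(exp(6*I*pi/7)) + 1*(exp(2*I*pi/7))*conj(exp(4*I*pi/7)) + 1*(exp(-6*I*pi/7))*conj(exp(2*I*pi/7))]
      = (1/7)[(1) + (exp(-6*I*pi/7)) + (exp(2*I*pi/7)) + (exp(-4*I*pi/7)) + (exp(4*I*pi/7)) + (exp(-2*I*pi/7)) + (exp(6*I*pi/7))] = 0/7 = 0
(Exp terms are combined using exp(i*s)*conj(exp(i*t)) = exp(i*(s-t)), and sums of them are collapsed using the identity that for every m > 1 the m distinct m-th roots of unity sum to 0, e.g. 1 + exp(2*I*pi/3) + exp(-2*I*pi/3) = 0.)
Hence the multiplicities are chi_3: 1. Dimension check: dim(chi_4)*dim(chi_6) = 1*1 = 1 and sum (mult * dim) = 1*1 = 1.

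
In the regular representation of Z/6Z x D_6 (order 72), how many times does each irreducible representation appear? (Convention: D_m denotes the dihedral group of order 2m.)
Each irreducible V_i of dimension d_i appears with multiplicity d_i, i.e. rho_reg = (direct sum over all irreducibles V_i) d_i V_i. The irreducible dimensions for Z/6Z x D_6 are 1, 1, 1, 1, 1, 1, 1, 1, 1, 1, 1, 1, 1, 1, 1, 1, 1, 1, 1, 1, 1, 1, 1, 1, 2, 2, 2, 2, 2, 2, 2, 2, 2, 2, 2, 2: 24 irreducibles of dimension 1, each with multiplicity 1; 12 irreducibles of dimension 2, each with multiplicity 2. Total dimension 24*1*1 + 12*2*2 = 72 = |G|.

Reasoning: General theorem: in the regular representation of a finite group G, each irreducible appears with multiplicity equal to its dimension. Check: dim(rho_reg) = sum d_i^2 = 1 + 1 + 1 + 1 + 1 + 1 + 1 + 1 + 1 + 1 + 1 + 1 + 1 + 1 + 1 + 1 + 1 + 1 + 1 + 1 + 1 + 1 + 1 + 1 + 4 + 4 + 4 + 4 + 4 + 4 + 4 + 4 + 4 + 4 + 4 + 4 = 72 = |G|.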